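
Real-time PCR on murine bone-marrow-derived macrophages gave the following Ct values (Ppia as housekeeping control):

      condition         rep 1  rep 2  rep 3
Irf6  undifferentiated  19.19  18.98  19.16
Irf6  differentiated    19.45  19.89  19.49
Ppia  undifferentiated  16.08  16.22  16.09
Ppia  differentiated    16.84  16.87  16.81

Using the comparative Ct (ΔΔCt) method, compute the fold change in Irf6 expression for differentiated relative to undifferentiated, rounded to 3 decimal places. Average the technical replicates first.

Mean Ct: Irf6 undifferentiated 19.110; Irf6 differentiated 19.610; Ppia undifferentiated 16.130; Ppia differentiated 16.840
ΔCt(undifferentiated) = 19.110 − 16.130 = 2.980
ΔCt(differentiated) = 19.610 − 16.840 = 2.770
ΔΔCt = 2.770 − 2.980 = -0.210
Fold change = 2^(−(-0.210)) = 2^0.210 = 1.1567

1.157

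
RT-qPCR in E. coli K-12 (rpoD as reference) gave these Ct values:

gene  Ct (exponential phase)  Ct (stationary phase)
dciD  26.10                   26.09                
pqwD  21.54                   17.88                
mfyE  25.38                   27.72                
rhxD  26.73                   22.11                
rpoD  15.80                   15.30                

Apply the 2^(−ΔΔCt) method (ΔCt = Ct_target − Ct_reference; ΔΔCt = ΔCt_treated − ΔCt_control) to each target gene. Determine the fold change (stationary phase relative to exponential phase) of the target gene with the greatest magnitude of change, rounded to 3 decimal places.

17.388

dciD: ΔΔCt = (26.09−15.30) − (26.10−15.80) = 10.79 − 10.30 = 0.49; fold change = 2^-0.49 = 0.712
pqwD: ΔΔCt = (17.88−15.30) − (21.54−15.80) = 2.58 − 5.74 = -3.16; fold change = 2^3.16 = 8.938
mfyE: ΔΔCt = (27.72−15.30) − (25.38−15.80) = 12.42 − 9.58 = 2.84; fold change = 2^-2.84 = 0.140
rhxD: ΔΔCt = (22.11−15.30) − (26.73−15.80) = 6.81 − 10.93 = -4.12; fold change = 2^4.12 = 17.388
rhxD has the largest |ΔΔCt| = 4.12.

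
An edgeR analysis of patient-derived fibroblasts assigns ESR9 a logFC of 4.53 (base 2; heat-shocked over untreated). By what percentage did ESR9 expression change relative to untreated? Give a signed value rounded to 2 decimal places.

Fold change = 2^(4.53) = 23.1029
Percent change = (FC − 1) × 100% = (23.1029 − 1) × 100 = 2210.29%

2210.29%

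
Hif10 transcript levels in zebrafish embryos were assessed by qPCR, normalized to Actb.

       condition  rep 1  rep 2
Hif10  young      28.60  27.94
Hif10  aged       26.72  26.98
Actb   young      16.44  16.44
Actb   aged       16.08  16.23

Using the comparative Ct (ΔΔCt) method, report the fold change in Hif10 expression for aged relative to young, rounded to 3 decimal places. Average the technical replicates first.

Mean Ct: Hif10 young 28.270; Hif10 aged 26.850; Actb young 16.440; Actb aged 16.155
ΔCt(young) = 28.270 − 16.440 = 11.830
ΔCt(aged) = 26.850 − 16.155 = 10.695
ΔΔCt = 10.695 − 11.830 = -1.135
Fold change = 2^(−(-1.135)) = 2^1.135 = 2.1962

2.196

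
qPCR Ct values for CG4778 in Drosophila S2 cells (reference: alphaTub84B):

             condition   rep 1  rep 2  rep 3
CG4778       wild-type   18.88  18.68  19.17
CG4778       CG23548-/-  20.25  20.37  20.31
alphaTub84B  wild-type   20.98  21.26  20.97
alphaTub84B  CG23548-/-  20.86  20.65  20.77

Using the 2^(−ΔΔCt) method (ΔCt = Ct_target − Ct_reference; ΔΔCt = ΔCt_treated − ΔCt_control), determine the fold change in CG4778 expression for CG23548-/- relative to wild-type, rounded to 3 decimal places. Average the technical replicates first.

Mean Ct: CG4778 wild-type 18.910; CG4778 CG23548-/- 20.310; alphaTub84B wild-type 21.070; alphaTub84B CG23548-/- 20.760
ΔCt(wild-type) = 18.910 − 21.070 = -2.160
ΔCt(CG23548-/-) = 20.310 − 20.760 = -0.450
ΔΔCt = -0.450 − (-2.160) = 1.710
Fold change = 2^(−1.710) = 0.3057

0.306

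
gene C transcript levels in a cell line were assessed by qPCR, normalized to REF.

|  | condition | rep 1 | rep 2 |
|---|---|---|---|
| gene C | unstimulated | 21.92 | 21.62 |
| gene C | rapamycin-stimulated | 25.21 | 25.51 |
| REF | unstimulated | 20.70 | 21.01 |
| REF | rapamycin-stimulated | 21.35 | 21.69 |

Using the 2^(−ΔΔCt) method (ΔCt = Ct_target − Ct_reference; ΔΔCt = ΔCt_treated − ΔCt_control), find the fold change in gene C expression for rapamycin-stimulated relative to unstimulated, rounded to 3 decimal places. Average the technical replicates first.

0.132

Mean Ct: gene C unstimulated 21.770; gene C rapamycin-stimulated 25.360; REF unstimulated 20.855; REF rapamycin-stimulated 21.520
ΔCt(unstimulated) = 21.770 − 20.855 = 0.915
ΔCt(rapamycin-stimulated) = 25.360 − 21.520 = 3.840
ΔΔCt = 3.840 − 0.915 = 2.925
Fold change = 2^(−2.925) = 0.1317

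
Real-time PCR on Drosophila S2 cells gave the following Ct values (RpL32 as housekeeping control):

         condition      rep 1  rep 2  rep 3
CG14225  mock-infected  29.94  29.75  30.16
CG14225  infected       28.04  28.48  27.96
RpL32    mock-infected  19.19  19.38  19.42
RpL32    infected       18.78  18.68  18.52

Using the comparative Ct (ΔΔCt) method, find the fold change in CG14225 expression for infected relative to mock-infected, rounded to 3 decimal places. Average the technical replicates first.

Mean Ct: CG14225 mock-infected 29.950; CG14225 infected 28.160; RpL32 mock-infected 19.330; RpL32 infected 18.660
ΔCt(mock-infected) = 29.950 − 19.330 = 10.620
ΔCt(infected) = 28.160 − 18.660 = 9.500
ΔΔCt = 9.500 − 10.620 = -1.120
Fold change = 2^(−(-1.120)) = 2^1.120 = 2.1735

2.173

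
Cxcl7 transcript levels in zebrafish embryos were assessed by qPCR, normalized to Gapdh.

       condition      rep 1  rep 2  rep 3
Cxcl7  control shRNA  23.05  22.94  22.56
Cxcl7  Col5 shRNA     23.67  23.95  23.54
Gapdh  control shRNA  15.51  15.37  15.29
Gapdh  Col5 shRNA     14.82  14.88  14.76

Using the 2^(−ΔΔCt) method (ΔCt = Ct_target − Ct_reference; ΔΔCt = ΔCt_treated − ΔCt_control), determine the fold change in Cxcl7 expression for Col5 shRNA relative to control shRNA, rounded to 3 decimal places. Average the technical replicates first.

0.369

Mean Ct: Cxcl7 control shRNA 22.850; Cxcl7 Col5 shRNA 23.720; Gapdh control shRNA 15.390; Gapdh Col5 shRNA 14.820
ΔCt(control shRNA) = 22.850 − 15.390 = 7.460
ΔCt(Col5 shRNA) = 23.720 − 14.820 = 8.900
ΔΔCt = 8.900 − 7.460 = 1.440
Fold change = 2^(−1.440) = 0.3686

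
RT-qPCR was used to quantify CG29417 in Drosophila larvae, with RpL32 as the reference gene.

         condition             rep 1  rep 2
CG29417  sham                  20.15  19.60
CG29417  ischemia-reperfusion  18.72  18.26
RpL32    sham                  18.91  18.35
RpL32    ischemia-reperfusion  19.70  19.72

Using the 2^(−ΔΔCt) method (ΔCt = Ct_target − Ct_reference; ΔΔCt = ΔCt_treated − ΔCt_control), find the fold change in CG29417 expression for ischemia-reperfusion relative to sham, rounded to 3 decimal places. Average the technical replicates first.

5.521

Mean Ct: CG29417 sham 19.875; CG29417 ischemia-reperfusion 18.490; RpL32 sham 18.630; RpL32 ischemia-reperfusion 19.710
ΔCt(sham) = 19.875 − 18.630 = 1.245
ΔCt(ischemia-reperfusion) = 18.490 − 19.710 = -1.220
ΔΔCt = -1.220 − 1.245 = -2.465
Fold change = 2^(−(-2.465)) = 2^2.465 = 5.5213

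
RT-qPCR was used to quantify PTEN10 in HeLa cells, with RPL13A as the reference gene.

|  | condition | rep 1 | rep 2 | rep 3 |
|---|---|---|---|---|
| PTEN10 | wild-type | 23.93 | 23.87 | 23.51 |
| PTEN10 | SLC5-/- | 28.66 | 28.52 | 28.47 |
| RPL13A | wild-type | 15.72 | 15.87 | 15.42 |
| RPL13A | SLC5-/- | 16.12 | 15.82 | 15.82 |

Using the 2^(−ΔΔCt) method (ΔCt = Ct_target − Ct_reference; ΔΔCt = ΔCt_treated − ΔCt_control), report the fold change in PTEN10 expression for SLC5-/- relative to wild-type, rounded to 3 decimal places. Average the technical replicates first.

0.043

Mean Ct: PTEN10 wild-type 23.770; PTEN10 SLC5-/- 28.550; RPL13A wild-type 15.670; RPL13A SLC5-/- 15.920
ΔCt(wild-type) = 23.770 − 15.670 = 8.100
ΔCt(SLC5-/-) = 28.550 − 15.920 = 12.630
ΔΔCt = 12.630 − 8.100 = 4.530
Fold change = 2^(−4.530) = 0.0433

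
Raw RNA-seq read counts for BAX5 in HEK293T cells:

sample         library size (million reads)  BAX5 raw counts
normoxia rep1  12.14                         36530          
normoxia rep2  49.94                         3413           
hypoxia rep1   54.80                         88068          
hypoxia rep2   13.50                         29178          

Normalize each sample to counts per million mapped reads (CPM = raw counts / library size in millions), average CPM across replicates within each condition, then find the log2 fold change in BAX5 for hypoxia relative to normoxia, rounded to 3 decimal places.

CPM(normoxia rep1) = 36530 / 12.14 = 3009.0610
CPM(normoxia rep2) = 3413 / 49.94 = 68.3420
CPM(hypoxia rep1) = 88068 / 54.80 = 1607.0803
CPM(hypoxia rep2) = 29178 / 13.50 = 2161.3333
mean CPM(normoxia) = 1538.7015; mean CPM(hypoxia) = 1884.2068
Fold change = 1884.2068 / 1538.7015 = 1.22454
log2(1.22454) = 0.2922

0.292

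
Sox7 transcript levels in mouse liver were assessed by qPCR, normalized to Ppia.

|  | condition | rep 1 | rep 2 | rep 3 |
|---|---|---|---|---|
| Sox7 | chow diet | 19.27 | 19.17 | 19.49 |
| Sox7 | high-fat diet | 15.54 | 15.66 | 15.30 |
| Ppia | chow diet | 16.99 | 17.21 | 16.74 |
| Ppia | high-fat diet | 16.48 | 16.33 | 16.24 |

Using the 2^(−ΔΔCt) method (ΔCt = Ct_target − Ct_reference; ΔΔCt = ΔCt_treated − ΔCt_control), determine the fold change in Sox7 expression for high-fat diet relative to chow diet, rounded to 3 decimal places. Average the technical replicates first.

Mean Ct: Sox7 chow diet 19.310; Sox7 high-fat diet 15.500; Ppia chow diet 16.980; Ppia high-fat diet 16.350
ΔCt(chow diet) = 19.310 − 16.980 = 2.330
ΔCt(high-fat diet) = 15.500 − 16.350 = -0.850
ΔΔCt = -0.850 − 2.330 = -3.180
Fold change = 2^(−(-3.180)) = 2^3.180 = 9.0631

9.063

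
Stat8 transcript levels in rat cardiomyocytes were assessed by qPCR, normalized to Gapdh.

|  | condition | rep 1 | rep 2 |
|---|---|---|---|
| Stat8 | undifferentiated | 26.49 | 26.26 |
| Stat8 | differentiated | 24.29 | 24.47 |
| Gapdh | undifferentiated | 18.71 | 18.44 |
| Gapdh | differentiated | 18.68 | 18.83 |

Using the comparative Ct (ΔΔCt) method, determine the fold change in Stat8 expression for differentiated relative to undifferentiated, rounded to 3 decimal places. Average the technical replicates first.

Mean Ct: Stat8 undifferentiated 26.375; Stat8 differentiated 24.380; Gapdh undifferentiated 18.575; Gapdh differentiated 18.755
ΔCt(undifferentiated) = 26.375 − 18.575 = 7.800
ΔCt(differentiated) = 24.380 − 18.755 = 5.625
ΔΔCt = 5.625 − 7.800 = -2.175
Fold change = 2^(−(-2.175)) = 2^2.175 = 4.5159

4.516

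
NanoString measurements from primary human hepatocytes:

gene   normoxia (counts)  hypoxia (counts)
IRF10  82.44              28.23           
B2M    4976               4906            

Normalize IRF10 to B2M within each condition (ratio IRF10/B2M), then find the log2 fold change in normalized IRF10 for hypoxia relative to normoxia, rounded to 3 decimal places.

-1.526

IRF10/B2M (normoxia) = 82.44 / 4976 = 0.016568
IRF10/B2M (hypoxia) = 28.23 / 4906 = 0.0057542
Fold change = 0.0057542 / 0.016568 = 0.3473
log2(0.3473) = -1.5257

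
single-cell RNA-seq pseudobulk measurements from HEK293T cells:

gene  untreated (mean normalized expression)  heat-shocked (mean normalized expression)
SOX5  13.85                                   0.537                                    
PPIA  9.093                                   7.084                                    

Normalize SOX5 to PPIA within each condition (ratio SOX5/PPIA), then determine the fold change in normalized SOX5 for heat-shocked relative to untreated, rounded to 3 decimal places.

0.050

SOX5/PPIA (untreated) = 13.85 / 9.093 = 1.5231
SOX5/PPIA (heat-shocked) = 0.537 / 7.084 = 0.075805
Fold change = 0.075805 / 1.5231 = 0.0498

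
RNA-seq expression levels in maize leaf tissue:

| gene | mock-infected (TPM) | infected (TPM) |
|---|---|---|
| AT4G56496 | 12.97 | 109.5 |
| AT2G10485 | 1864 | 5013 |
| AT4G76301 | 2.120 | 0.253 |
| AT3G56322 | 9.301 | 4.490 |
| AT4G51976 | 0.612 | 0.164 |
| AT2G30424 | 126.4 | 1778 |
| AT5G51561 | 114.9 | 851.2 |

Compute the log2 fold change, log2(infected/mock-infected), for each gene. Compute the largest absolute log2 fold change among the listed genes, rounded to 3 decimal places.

3.814

log2(109.5/12.97) = 3.078  (AT4G56496)
log2(5013/1864) = 1.427  (AT2G10485)
log2(0.253/2.120) = -3.067  (AT4G76301)
log2(4.490/9.301) = -1.051  (AT3G56322)
log2(0.164/0.612) = -1.900  (AT4G51976)
log2(1778/126.4) = 3.814  (AT2G30424)
log2(851.2/114.9) = 2.889  (AT5G51561)
The largest magnitude belongs to AT2G30424.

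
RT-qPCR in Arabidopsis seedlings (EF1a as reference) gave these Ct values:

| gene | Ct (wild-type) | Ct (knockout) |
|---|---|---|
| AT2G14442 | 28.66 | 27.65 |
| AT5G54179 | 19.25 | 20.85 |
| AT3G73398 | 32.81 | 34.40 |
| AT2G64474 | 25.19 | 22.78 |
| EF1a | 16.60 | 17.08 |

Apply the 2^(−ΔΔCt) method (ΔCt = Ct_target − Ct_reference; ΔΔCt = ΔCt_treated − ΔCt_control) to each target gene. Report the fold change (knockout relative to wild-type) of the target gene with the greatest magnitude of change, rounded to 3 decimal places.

AT2G14442: ΔΔCt = (27.65−17.08) − (28.66−16.60) = 10.57 − 12.06 = -1.49; fold change = 2^1.49 = 2.809
AT5G54179: ΔΔCt = (20.85−17.08) − (19.25−16.60) = 3.77 − 2.65 = 1.12; fold change = 2^-1.12 = 0.460
AT3G73398: ΔΔCt = (34.40−17.08) − (32.81−16.60) = 17.32 − 16.21 = 1.11; fold change = 2^-1.11 = 0.463
AT2G64474: ΔΔCt = (22.78−17.08) − (25.19−16.60) = 5.70 − 8.59 = -2.89; fold change = 2^2.89 = 7.413
AT2G64474 has the largest |ΔΔCt| = 2.89.

7.413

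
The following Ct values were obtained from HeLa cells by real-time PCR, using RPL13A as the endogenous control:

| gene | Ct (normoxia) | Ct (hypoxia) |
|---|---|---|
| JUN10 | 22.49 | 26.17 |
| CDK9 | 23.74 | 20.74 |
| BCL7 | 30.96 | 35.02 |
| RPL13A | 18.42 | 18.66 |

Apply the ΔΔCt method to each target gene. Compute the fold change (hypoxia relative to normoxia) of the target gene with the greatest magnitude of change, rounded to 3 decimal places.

0.071

JUN10: ΔΔCt = (26.17−18.66) − (22.49−18.42) = 7.51 − 4.07 = 3.44; fold change = 2^-3.44 = 0.092
CDK9: ΔΔCt = (20.74−18.66) − (23.74−18.42) = 2.08 − 5.32 = -3.24; fold change = 2^3.24 = 9.448
BCL7: ΔΔCt = (35.02−18.66) − (30.96−18.42) = 16.36 − 12.54 = 3.82; fold change = 2^-3.82 = 0.071
BCL7 has the largest |ΔΔCt| = 3.82.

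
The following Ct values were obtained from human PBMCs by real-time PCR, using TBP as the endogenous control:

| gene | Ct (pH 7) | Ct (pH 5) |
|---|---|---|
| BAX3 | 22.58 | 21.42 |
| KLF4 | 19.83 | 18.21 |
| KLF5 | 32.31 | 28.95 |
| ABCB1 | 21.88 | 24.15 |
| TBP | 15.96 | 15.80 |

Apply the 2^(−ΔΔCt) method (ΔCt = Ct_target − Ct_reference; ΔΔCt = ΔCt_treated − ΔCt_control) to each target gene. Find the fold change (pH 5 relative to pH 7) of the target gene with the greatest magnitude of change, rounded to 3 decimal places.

9.190

BAX3: ΔΔCt = (21.42−15.80) − (22.58−15.96) = 5.62 − 6.62 = -1.00; fold change = 2^1.00 = 2.000
KLF4: ΔΔCt = (18.21−15.80) − (19.83−15.96) = 2.41 − 3.87 = -1.46; fold change = 2^1.46 = 2.751
KLF5: ΔΔCt = (28.95−15.80) − (32.31−15.96) = 13.15 − 16.35 = -3.20; fold change = 2^3.20 = 9.190
ABCB1: ΔΔCt = (24.15−15.80) − (21.88−15.96) = 8.35 − 5.92 = 2.43; fold change = 2^-2.43 = 0.186
KLF5 has the largest |ΔΔCt| = 3.20.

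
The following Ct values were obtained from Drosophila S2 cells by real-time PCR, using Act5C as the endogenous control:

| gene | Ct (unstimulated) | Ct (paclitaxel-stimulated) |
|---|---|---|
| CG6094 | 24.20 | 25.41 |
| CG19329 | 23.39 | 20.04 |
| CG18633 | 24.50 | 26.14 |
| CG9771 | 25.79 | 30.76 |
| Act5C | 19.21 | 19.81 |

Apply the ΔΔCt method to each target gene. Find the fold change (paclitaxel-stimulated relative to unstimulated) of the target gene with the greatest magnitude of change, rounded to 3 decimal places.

0.048

CG6094: ΔΔCt = (25.41−19.81) − (24.20−19.21) = 5.60 − 4.99 = 0.61; fold change = 2^-0.61 = 0.655
CG19329: ΔΔCt = (20.04−19.81) − (23.39−19.21) = 0.23 − 4.18 = -3.95; fold change = 2^3.95 = 15.455
CG18633: ΔΔCt = (26.14−19.81) − (24.50−19.21) = 6.33 − 5.29 = 1.04; fold change = 2^-1.04 = 0.486
CG9771: ΔΔCt = (30.76−19.81) − (25.79−19.21) = 10.95 − 6.58 = 4.37; fold change = 2^-4.37 = 0.048
CG9771 has the largest |ΔΔCt| = 4.37.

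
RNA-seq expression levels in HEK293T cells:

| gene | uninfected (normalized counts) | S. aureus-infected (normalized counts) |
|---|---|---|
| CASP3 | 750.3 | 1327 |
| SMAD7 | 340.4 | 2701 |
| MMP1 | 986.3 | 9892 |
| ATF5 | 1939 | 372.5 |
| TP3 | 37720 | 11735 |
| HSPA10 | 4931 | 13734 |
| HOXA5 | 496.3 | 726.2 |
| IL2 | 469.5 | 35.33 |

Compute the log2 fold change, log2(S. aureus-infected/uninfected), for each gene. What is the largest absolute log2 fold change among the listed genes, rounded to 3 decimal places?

3.732

log2(1327/750.3) = 0.823  (CASP3)
log2(2701/340.4) = 2.988  (SMAD7)
log2(9892/986.3) = 3.326  (MMP1)
log2(372.5/1939) = -2.380  (ATF5)
log2(11735/37720) = -1.685  (TP3)
log2(13734/4931) = 1.478  (HSPA10)
log2(726.2/496.3) = 0.549  (HOXA5)
log2(35.33/469.5) = -3.732  (IL2)
The largest magnitude belongs to IL2.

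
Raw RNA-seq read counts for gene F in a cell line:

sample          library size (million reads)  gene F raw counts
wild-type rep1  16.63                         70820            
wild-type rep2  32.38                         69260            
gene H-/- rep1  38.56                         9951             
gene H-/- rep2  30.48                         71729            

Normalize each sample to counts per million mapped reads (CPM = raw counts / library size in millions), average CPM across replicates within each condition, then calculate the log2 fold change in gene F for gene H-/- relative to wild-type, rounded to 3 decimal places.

CPM(wild-type rep1) = 70820 / 16.63 = 4258.5689
CPM(wild-type rep2) = 69260 / 32.38 = 2138.9747
CPM(gene H-/- rep1) = 9951 / 38.56 = 258.0654
CPM(gene H-/- rep2) = 71729 / 30.48 = 2353.3136
mean CPM(wild-type) = 3198.7718; mean CPM(gene H-/-) = 1305.6895
Fold change = 1305.6895 / 3198.7718 = 0.40818
log2(0.40818) = -1.2927

-1.293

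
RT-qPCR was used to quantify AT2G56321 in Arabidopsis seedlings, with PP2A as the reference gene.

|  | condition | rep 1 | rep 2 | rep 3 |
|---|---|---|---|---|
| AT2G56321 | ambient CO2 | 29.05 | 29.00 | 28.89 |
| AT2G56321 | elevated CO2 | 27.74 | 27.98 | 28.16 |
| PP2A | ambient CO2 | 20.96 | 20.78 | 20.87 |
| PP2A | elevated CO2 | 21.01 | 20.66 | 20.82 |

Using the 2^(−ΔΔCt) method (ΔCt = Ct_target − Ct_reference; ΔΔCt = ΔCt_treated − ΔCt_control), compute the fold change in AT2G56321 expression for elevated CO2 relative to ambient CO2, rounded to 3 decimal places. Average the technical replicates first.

1.972

Mean Ct: AT2G56321 ambient CO2 28.980; AT2G56321 elevated CO2 27.960; PP2A ambient CO2 20.870; PP2A elevated CO2 20.830
ΔCt(ambient CO2) = 28.980 − 20.870 = 8.110
ΔCt(elevated CO2) = 27.960 − 20.830 = 7.130
ΔΔCt = 7.130 − 8.110 = -0.980
Fold change = 2^(−(-0.980)) = 2^0.980 = 1.9725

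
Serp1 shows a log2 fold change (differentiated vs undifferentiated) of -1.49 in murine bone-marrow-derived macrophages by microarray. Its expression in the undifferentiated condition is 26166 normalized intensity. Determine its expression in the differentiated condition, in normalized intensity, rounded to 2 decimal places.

Fold change = 2^(-1.49) = 0.3560
differentiated expression = 26166 × 0.3560 = 9315.42

9315.42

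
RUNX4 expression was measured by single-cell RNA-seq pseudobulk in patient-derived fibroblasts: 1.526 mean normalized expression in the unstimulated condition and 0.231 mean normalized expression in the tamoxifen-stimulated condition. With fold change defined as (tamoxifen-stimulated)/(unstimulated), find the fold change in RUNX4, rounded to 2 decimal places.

Fold change = 0.231 / 1.526 = 0.151
RUNX4 is downregulated.

0.15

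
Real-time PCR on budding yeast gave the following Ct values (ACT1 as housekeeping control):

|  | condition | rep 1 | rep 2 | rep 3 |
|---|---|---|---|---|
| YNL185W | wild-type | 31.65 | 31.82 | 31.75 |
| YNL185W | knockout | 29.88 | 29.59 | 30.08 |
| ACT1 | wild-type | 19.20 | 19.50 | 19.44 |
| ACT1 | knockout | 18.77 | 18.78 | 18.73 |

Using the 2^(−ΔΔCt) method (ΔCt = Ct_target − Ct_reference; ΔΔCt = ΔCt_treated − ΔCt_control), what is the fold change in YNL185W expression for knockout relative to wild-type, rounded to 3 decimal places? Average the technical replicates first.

Mean Ct: YNL185W wild-type 31.740; YNL185W knockout 29.850; ACT1 wild-type 19.380; ACT1 knockout 18.760
ΔCt(wild-type) = 31.740 − 19.380 = 12.360
ΔCt(knockout) = 29.850 − 18.760 = 11.090
ΔΔCt = 11.090 − 12.360 = -1.270
Fold change = 2^(−(-1.270)) = 2^1.270 = 2.4116

2.412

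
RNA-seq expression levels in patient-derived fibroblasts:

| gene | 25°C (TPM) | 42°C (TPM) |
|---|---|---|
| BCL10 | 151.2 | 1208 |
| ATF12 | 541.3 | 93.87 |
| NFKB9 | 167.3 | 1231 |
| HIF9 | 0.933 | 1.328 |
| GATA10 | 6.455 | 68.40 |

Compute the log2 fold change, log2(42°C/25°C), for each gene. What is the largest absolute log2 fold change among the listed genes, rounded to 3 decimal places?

3.406

log2(1208/151.2) = 2.998  (BCL10)
log2(93.87/541.3) = -2.528  (ATF12)
log2(1231/167.3) = 2.879  (NFKB9)
log2(1.328/0.933) = 0.509  (HIF9)
log2(68.40/6.455) = 3.406  (GATA10)
The largest magnitude belongs to GATA10.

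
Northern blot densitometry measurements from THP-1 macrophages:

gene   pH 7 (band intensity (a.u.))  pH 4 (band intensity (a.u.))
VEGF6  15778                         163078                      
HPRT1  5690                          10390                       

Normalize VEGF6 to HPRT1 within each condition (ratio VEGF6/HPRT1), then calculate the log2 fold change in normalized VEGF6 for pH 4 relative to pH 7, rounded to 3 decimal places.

VEGF6/HPRT1 (pH 7) = 15778 / 5690 = 2.7729
VEGF6/HPRT1 (pH 4) = 163078 / 10390 = 15.696
Fold change = 15.696 / 2.7729 = 5.6603
log2(5.6603) = 2.5009

2.501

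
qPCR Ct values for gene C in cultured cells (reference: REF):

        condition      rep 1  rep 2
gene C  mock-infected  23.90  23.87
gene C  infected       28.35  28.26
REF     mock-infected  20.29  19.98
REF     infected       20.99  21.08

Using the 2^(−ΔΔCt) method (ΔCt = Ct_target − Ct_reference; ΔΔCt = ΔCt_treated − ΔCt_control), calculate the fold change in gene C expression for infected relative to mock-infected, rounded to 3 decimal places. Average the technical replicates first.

0.087

Mean Ct: gene C mock-infected 23.885; gene C infected 28.305; REF mock-infected 20.135; REF infected 21.035
ΔCt(mock-infected) = 23.885 − 20.135 = 3.750
ΔCt(infected) = 28.305 − 21.035 = 7.270
ΔΔCt = 7.270 − 3.750 = 3.520
Fold change = 2^(−3.520) = 0.0872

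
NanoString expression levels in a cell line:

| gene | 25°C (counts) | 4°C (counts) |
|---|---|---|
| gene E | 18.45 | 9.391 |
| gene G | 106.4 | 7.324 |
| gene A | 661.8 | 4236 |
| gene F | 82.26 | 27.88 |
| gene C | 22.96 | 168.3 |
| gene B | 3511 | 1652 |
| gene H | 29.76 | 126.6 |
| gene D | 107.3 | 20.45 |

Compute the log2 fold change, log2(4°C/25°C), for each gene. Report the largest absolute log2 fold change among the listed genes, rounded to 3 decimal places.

log2(9.391/18.45) = -0.974  (gene E)
log2(7.324/106.4) = -3.861  (gene G)
log2(4236/661.8) = 2.678  (gene A)
log2(27.88/82.26) = -1.561  (gene F)
log2(168.3/22.96) = 2.874  (gene C)
log2(1652/3511) = -1.088  (gene B)
log2(126.6/29.76) = 2.089  (gene H)
log2(20.45/107.3) = -2.391  (gene D)
The largest magnitude belongs to gene G.

3.861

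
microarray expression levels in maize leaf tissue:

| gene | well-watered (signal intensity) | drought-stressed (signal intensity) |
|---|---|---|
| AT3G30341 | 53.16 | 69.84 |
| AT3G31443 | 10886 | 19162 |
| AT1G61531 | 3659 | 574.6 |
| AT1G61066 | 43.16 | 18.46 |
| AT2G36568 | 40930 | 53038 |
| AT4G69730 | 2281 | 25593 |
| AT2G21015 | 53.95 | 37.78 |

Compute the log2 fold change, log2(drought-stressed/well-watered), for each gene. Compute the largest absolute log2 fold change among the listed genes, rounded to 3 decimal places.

3.488

log2(69.84/53.16) = 0.394  (AT3G30341)
log2(19162/10886) = 0.816  (AT3G31443)
log2(574.6/3659) = -2.671  (AT1G61531)
log2(18.46/43.16) = -1.225  (AT1G61066)
log2(53038/40930) = 0.374  (AT2G36568)
log2(25593/2281) = 3.488  (AT4G69730)
log2(37.78/53.95) = -0.514  (AT2G21015)
The largest magnitude belongs to AT4G69730.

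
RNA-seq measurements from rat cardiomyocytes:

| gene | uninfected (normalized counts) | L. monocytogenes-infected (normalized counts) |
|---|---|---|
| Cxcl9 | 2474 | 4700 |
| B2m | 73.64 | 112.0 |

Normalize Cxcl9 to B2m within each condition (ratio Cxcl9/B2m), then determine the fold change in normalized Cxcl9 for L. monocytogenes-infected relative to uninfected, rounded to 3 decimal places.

1.249

Cxcl9/B2m (uninfected) = 2474 / 73.64 = 33.596
Cxcl9/B2m (L. monocytogenes-infected) = 4700 / 112.0 = 41.964
Fold change = 41.964 / 33.596 = 1.2491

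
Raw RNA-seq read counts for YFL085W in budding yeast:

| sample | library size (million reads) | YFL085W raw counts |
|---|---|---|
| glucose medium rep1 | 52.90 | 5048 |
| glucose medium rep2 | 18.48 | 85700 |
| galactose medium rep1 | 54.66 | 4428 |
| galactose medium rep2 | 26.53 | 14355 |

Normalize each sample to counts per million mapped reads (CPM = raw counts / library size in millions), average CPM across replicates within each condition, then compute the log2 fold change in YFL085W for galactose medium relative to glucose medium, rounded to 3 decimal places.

-2.928

CPM(glucose medium rep1) = 5048 / 52.90 = 95.4253
CPM(glucose medium rep2) = 85700 / 18.48 = 4637.4459
CPM(galactose medium rep1) = 4428 / 54.66 = 81.0099
CPM(galactose medium rep2) = 14355 / 26.53 = 541.0856
mean CPM(glucose medium) = 2366.4356; mean CPM(galactose medium) = 311.0477
Fold change = 311.0477 / 2366.4356 = 0.13144
log2(0.13144) = -2.9275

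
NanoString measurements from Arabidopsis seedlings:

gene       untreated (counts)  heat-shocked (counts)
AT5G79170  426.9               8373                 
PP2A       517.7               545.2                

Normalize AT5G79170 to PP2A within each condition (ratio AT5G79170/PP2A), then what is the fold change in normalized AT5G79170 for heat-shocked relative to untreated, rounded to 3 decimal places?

18.624

AT5G79170/PP2A (untreated) = 426.9 / 517.7 = 0.82461
AT5G79170/PP2A (heat-shocked) = 8373 / 545.2 = 15.358
Fold change = 15.358 / 0.82461 = 18.6242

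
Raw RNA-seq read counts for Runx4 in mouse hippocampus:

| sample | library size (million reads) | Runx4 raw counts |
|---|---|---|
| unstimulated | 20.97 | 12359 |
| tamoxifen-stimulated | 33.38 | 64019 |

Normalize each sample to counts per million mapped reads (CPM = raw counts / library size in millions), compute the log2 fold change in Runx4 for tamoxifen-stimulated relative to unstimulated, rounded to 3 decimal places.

CPM(unstimulated) = 12359 / 20.97 = 589.3658
CPM(tamoxifen-stimulated) = 64019 / 33.38 = 1917.8850
Fold change = 1917.8850 / 589.3658 = 3.25415
log2(3.25415) = 1.7023

1.702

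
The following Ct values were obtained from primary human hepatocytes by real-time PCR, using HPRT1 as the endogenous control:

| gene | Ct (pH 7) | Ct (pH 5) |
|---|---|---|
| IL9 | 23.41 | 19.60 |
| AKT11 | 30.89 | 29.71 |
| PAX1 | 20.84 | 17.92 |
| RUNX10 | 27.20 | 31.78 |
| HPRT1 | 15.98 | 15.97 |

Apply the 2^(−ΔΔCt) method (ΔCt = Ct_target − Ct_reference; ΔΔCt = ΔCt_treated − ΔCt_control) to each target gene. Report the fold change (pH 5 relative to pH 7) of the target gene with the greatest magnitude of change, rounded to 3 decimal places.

IL9: ΔΔCt = (19.60−15.97) − (23.41−15.98) = 3.63 − 7.43 = -3.80; fold change = 2^3.80 = 13.929
AKT11: ΔΔCt = (29.71−15.97) − (30.89−15.98) = 13.74 − 14.91 = -1.17; fold change = 2^1.17 = 2.250
PAX1: ΔΔCt = (17.92−15.97) − (20.84−15.98) = 1.95 − 4.86 = -2.91; fold change = 2^2.91 = 7.516
RUNX10: ΔΔCt = (31.78−15.97) − (27.20−15.98) = 15.81 − 11.22 = 4.59; fold change = 2^-4.59 = 0.042
RUNX10 has the largest |ΔΔCt| = 4.59.

0.042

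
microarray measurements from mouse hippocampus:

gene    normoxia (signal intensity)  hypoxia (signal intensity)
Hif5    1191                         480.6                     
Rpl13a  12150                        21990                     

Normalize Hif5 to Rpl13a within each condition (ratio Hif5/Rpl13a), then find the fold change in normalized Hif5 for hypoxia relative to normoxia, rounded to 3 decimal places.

0.223

Hif5/Rpl13a (normoxia) = 1191 / 12150 = 0.098025
Hif5/Rpl13a (hypoxia) = 480.6 / 21990 = 0.021855
Fold change = 0.021855 / 0.098025 = 0.2230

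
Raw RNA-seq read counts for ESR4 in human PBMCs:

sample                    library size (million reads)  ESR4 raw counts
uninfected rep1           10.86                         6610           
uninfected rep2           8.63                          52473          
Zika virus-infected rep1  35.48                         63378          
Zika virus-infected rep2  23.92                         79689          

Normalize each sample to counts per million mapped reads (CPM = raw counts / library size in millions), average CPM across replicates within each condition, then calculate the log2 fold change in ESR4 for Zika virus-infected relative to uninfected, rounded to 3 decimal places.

CPM(uninfected rep1) = 6610 / 10.86 = 608.6556
CPM(uninfected rep2) = 52473 / 8.63 = 6080.3013
CPM(Zika virus-infected rep1) = 63378 / 35.48 = 1786.3021
CPM(Zika virus-infected rep2) = 79689 / 23.92 = 3331.4799
mean CPM(uninfected) = 3344.4784; mean CPM(Zika virus-infected) = 2558.8910
Fold change = 2558.8910 / 3344.4784 = 0.76511
log2(0.76511) = -0.3863

-0.386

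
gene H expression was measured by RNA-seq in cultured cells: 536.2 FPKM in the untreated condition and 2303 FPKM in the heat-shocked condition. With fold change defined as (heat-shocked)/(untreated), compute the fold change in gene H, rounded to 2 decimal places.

4.30

Fold change = 2303 / 536.2 = 4.295
gene H is upregulated.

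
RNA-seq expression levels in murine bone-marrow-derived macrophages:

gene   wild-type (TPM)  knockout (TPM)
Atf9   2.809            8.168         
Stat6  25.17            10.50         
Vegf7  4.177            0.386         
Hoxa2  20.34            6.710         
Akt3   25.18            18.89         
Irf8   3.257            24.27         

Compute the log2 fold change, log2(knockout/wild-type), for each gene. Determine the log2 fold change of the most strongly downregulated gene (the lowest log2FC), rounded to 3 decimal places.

-3.436

log2(8.168/2.809) = 1.540  (Atf9)
log2(10.50/25.17) = -1.261  (Stat6)
log2(0.386/4.177) = -3.436  (Vegf7)
log2(6.710/20.34) = -1.600  (Hoxa2)
log2(18.89/25.18) = -0.415  (Akt3)
log2(24.27/3.257) = 2.898  (Irf8)
Vegf7 is most strongly downregulated.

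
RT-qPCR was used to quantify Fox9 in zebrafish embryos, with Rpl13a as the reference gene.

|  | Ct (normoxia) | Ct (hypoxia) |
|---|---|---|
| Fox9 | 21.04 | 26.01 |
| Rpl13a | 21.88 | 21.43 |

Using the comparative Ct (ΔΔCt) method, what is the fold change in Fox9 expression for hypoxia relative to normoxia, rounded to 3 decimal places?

ΔCt(normoxia) = 21.040 − 21.880 = -0.840
ΔCt(hypoxia) = 26.010 − 21.430 = 4.580
ΔΔCt = 4.580 − (-0.840) = 5.420
Fold change = 2^(−5.420) = 0.0234

0.023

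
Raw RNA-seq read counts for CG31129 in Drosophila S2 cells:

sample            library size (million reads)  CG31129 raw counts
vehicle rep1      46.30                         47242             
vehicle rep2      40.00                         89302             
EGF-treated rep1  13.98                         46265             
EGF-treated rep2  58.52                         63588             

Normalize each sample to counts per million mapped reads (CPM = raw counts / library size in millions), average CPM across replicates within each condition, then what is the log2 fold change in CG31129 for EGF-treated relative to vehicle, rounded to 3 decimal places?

0.434

CPM(vehicle rep1) = 47242 / 46.30 = 1020.3456
CPM(vehicle rep2) = 89302 / 40.00 = 2232.5500
CPM(EGF-treated rep1) = 46265 / 13.98 = 3309.3705
CPM(EGF-treated rep2) = 63588 / 58.52 = 1086.6029
mean CPM(vehicle) = 1626.4478; mean CPM(EGF-treated) = 2197.9867
Fold change = 2197.9867 / 1626.4478 = 1.35140
log2(1.35140) = 0.4345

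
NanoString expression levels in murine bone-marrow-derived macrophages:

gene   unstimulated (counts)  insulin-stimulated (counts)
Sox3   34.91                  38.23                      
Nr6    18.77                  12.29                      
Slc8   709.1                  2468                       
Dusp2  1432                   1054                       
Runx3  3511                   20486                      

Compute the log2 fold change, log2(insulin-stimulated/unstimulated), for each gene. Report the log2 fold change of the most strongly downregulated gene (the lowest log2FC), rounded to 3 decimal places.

log2(38.23/34.91) = 0.131  (Sox3)
log2(12.29/18.77) = -0.611  (Nr6)
log2(2468/709.1) = 1.799  (Slc8)
log2(1054/1432) = -0.442  (Dusp2)
log2(20486/3511) = 2.545  (Runx3)
Nr6 is most strongly downregulated.

-0.611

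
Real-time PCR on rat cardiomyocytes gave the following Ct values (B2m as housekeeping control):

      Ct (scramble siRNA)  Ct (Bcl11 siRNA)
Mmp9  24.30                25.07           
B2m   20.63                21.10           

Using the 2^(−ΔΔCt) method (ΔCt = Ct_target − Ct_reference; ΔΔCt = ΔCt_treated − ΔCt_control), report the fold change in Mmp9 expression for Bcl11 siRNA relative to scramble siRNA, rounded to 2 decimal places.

0.81

ΔCt(scramble siRNA) = 24.300 − 20.630 = 3.670
ΔCt(Bcl11 siRNA) = 25.070 − 21.100 = 3.970
ΔΔCt = 3.970 − 3.670 = 0.300
Fold change = 2^(−0.300) = 0.812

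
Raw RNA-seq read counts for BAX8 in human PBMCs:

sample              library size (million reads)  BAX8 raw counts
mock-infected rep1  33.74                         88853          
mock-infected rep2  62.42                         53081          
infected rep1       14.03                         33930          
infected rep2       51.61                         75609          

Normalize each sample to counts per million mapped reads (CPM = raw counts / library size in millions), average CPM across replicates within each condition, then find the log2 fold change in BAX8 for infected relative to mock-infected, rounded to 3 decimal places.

0.157

CPM(mock-infected rep1) = 88853 / 33.74 = 2633.4618
CPM(mock-infected rep2) = 53081 / 62.42 = 850.3845
CPM(infected rep1) = 33930 / 14.03 = 2418.3892
CPM(infected rep2) = 75609 / 51.61 = 1465.0068
mean CPM(mock-infected) = 1741.9231; mean CPM(infected) = 1941.6980
Fold change = 1941.6980 / 1741.9231 = 1.11469
log2(1.11469) = 0.1566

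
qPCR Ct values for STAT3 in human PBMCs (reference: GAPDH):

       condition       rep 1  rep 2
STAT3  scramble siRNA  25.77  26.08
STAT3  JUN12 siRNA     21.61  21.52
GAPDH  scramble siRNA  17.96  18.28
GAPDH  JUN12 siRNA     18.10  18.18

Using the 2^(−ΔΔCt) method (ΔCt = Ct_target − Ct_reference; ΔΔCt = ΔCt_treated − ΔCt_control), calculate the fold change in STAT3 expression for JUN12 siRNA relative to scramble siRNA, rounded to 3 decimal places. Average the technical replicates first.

Mean Ct: STAT3 scramble siRNA 25.925; STAT3 JUN12 siRNA 21.565; GAPDH scramble siRNA 18.120; GAPDH JUN12 siRNA 18.140
ΔCt(scramble siRNA) = 25.925 − 18.120 = 7.805
ΔCt(JUN12 siRNA) = 21.565 − 18.140 = 3.425
ΔΔCt = 3.425 − 7.805 = -4.380
Fold change = 2^(−(-4.380)) = 2^4.380 = 20.8215

20.821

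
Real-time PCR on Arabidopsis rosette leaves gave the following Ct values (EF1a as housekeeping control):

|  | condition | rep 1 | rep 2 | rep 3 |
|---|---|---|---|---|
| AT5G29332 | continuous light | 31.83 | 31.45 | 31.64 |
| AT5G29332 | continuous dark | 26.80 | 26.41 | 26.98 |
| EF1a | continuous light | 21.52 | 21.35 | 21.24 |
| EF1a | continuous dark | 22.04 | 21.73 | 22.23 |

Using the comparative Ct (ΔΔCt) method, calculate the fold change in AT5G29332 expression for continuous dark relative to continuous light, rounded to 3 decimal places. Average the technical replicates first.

Mean Ct: AT5G29332 continuous light 31.640; AT5G29332 continuous dark 26.730; EF1a continuous light 21.370; EF1a continuous dark 22.000
ΔCt(continuous light) = 31.640 − 21.370 = 10.270
ΔCt(continuous dark) = 26.730 − 22.000 = 4.730
ΔΔCt = 4.730 − 10.270 = -5.540
Fold change = 2^(−(-5.540)) = 2^5.540 = 46.5271

46.527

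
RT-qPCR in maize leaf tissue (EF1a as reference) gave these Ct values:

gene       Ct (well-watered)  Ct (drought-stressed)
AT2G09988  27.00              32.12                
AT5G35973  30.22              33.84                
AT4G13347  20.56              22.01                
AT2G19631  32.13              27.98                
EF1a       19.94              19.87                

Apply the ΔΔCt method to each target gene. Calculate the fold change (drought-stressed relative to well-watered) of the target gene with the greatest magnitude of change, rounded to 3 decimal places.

AT2G09988: ΔΔCt = (32.12−19.87) − (27.00−19.94) = 12.25 − 7.06 = 5.19; fold change = 2^-5.19 = 0.027
AT5G35973: ΔΔCt = (33.84−19.87) − (30.22−19.94) = 13.97 − 10.28 = 3.69; fold change = 2^-3.69 = 0.077
AT4G13347: ΔΔCt = (22.01−19.87) − (20.56−19.94) = 2.14 − 0.62 = 1.52; fold change = 2^-1.52 = 0.349
AT2G19631: ΔΔCt = (27.98−19.87) − (32.13−19.94) = 8.11 − 12.19 = -4.08; fold change = 2^4.08 = 16.912
AT2G09988 has the largest |ΔΔCt| = 5.19.

0.027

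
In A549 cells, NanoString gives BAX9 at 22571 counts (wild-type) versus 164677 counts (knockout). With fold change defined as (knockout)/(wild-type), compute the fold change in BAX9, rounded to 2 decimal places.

7.30

Fold change = 164677 / 22571 = 7.296
BAX9 is upregulated.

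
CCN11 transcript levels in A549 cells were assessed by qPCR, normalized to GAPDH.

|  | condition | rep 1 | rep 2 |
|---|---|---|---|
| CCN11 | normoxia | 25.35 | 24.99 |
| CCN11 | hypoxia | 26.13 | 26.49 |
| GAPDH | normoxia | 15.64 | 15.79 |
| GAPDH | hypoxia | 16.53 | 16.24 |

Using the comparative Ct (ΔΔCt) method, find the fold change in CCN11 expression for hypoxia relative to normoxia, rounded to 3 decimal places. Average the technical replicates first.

Mean Ct: CCN11 normoxia 25.170; CCN11 hypoxia 26.310; GAPDH normoxia 15.715; GAPDH hypoxia 16.385
ΔCt(normoxia) = 25.170 − 15.715 = 9.455
ΔCt(hypoxia) = 26.310 − 16.385 = 9.925
ΔΔCt = 9.925 − 9.455 = 0.470
Fold change = 2^(−0.470) = 0.7220

0.722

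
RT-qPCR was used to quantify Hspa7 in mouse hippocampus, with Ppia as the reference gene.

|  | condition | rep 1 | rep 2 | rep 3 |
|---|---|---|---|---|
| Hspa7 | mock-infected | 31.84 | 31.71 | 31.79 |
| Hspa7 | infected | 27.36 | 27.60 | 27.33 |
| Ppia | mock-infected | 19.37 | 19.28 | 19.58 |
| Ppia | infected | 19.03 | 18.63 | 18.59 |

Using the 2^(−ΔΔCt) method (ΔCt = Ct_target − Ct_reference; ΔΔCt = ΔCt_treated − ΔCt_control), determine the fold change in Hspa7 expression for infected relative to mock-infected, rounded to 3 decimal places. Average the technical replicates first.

12.906

Mean Ct: Hspa7 mock-infected 31.780; Hspa7 infected 27.430; Ppia mock-infected 19.410; Ppia infected 18.750
ΔCt(mock-infected) = 31.780 − 19.410 = 12.370
ΔCt(infected) = 27.430 − 18.750 = 8.680
ΔΔCt = 8.680 − 12.370 = -3.690
Fold change = 2^(−(-3.690)) = 2^3.690 = 12.9063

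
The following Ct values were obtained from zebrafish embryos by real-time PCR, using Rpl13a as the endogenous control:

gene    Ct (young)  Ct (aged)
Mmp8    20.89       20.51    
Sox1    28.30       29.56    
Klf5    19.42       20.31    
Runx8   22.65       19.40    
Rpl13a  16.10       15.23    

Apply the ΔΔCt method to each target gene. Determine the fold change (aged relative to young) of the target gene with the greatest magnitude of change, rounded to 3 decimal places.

5.205

Mmp8: ΔΔCt = (20.51−15.23) − (20.89−16.10) = 5.28 − 4.79 = 0.49; fold change = 2^-0.49 = 0.712
Sox1: ΔΔCt = (29.56−15.23) − (28.30−16.10) = 14.33 − 12.20 = 2.13; fold change = 2^-2.13 = 0.228
Klf5: ΔΔCt = (20.31−15.23) − (19.42−16.10) = 5.08 − 3.32 = 1.76; fold change = 2^-1.76 = 0.295
Runx8: ΔΔCt = (19.40−15.23) − (22.65−16.10) = 4.17 − 6.55 = -2.38; fold change = 2^2.38 = 5.205
Runx8 has the largest |ΔΔCt| = 2.38.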